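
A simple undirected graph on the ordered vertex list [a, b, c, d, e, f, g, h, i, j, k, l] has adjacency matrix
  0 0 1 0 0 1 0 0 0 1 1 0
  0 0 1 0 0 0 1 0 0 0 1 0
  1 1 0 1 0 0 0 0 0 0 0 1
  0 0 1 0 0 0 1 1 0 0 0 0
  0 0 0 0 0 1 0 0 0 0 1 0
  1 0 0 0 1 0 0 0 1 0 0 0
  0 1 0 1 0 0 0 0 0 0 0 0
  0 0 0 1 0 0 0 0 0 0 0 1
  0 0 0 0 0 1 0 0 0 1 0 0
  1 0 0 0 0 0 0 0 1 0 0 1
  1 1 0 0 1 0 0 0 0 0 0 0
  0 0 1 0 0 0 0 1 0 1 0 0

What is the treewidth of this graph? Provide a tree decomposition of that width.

Every bag has size at most 4, so the width is 4 − 1 = 3 and tw(G) ≤ 3. For the lower bound: the 4 vertex sets {d,g,h}, {l}, {c}, {a,b,j,k} are disjoint, each induces a connected subgraph, and every pair is joined by at least one edge of G. Contracting each set to a single vertex therefore yields K_{4} as a minor, and since treewidth is minor-monotone, tw(G) ≥ tw(K_{4}) = 3. Hence tw(G) = 3 exactly.

Treewidth 3.
One such decomposition:
Bags: B1 = {d, g, h, l}  B2 = {c, d, g, l}  B3 = {b, c, g, l}  B4 = {b, c, j, l}  B5 = {a, b, c, j}  B6 = {a, b, j, k}  B7 = {a, i, j, k}  B8 = {a, f, i, k}  B9 = {e, f, i, k}
Tree: B1–B2, B2–B3, B3–B4, B4–B5, B5–B6, B6–B7, B7–B8, B8–B9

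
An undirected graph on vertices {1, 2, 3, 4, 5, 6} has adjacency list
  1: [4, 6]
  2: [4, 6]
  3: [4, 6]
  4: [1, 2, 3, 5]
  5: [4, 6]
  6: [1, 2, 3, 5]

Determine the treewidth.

2

A width-2 tree decomposition is:
Bags: B1 = {4, 5, 6}  B2 = {2, 4, 6}  B3 = {3, 4, 6}  B4 = {1, 4, 6}
Tree: B1–B2, B2–B3, B3–B4
Each bag holds 3 vertices, so the decomposition has width 2, which upper-bounds the treewidth. The edges 6–5–4–2–6 form a cycle, so G is not a tree and its treewidth is at least 2. Therefore the treewidth is 2.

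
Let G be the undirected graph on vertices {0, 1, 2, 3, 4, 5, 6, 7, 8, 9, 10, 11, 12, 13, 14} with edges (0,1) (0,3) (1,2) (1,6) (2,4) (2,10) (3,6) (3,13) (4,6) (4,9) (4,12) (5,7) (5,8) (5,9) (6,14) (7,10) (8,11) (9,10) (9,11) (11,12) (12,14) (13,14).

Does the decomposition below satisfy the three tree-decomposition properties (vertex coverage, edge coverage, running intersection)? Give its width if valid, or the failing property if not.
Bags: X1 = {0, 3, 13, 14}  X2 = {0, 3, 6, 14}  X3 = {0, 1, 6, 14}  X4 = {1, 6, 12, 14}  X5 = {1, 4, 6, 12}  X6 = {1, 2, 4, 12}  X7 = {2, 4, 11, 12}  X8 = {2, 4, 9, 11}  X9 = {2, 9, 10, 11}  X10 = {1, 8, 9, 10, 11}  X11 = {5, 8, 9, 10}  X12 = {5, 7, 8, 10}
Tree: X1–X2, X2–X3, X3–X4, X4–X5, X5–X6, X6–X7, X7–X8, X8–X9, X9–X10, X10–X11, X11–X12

A tree decomposition must satisfy three properties: every vertex lies in some bag; for every edge, both endpoints lie together in some bag; and for every vertex, the bags containing it form a connected subtree. Here bags containing vertex 1 are not connected in the tree, so the decomposition is invalid.

No — bags containing vertex 1 are not connected in the tree.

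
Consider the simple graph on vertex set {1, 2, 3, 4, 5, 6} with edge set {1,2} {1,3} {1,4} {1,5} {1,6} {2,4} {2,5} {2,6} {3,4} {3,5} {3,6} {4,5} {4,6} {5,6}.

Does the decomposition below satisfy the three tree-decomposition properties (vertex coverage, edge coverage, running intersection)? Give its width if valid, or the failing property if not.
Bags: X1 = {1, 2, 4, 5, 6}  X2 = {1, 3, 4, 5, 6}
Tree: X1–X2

Checking the three conditions: (i) the bags cover all of {1, 2, 3, 4, 5, 6}; (ii) for each edge, some bag contains both endpoints; (iii) the bags containing any fixed vertex form a subtree. All hold, so the decomposition is valid with width 5 − 1 = 4.

Yes; width 4.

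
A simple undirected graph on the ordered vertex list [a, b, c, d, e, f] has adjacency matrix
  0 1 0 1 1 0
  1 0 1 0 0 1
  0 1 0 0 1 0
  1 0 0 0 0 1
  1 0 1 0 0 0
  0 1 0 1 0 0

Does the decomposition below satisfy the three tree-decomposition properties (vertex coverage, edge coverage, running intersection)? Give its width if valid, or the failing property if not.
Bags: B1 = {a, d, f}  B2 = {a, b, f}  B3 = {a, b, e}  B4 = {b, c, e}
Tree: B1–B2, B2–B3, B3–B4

Yes; width 2.

Vertex coverage: the bags together contain {a, b, c, d, e, f}, the full vertex set. Edge coverage: each edge of G has both endpoints in at least one bag. Running intersection: for every vertex, the bags containing it form a connected subtree. All three properties hold, so this is a valid tree decomposition of width max|bag| − 1 = 2, and hence tw(G) ≤ 2.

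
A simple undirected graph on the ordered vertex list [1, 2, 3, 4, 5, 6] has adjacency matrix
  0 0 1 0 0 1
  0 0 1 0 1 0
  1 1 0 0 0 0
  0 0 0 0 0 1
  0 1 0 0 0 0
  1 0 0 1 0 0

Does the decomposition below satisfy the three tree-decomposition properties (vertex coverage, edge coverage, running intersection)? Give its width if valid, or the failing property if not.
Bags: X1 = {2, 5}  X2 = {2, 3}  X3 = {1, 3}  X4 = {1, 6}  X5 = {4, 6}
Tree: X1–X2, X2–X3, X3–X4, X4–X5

Yes; width 1.

Vertex coverage: the bags together contain {1, 2, 3, 4, 5, 6}, the full vertex set. Edge coverage: each edge of G has both endpoints in at least one bag. Running intersection: for every vertex, the bags containing it form a connected subtree. All three properties hold, so this is a valid tree decomposition of width max|bag| − 1 = 1, and hence tw(G) ≤ 1.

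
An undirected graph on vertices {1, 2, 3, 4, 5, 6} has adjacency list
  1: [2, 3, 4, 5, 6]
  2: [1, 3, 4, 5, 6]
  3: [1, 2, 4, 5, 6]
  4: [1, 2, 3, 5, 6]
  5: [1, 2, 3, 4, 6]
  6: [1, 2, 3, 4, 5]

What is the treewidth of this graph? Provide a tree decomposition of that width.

With just one bag of size 6, the width is 6 − 1 = 5, so tw(G) ≤ 5. For the lower bound, the 6 vertices {1, 2, 3, 4, 5, 6} are pairwise adjacent, and any tree decomposition puts a clique entirely inside one bag — forcing width ≥ 5. Hence tw(G) = 5 exactly.

Treewidth 5.
One such decomposition:
Bags: B1 = {1, 2, 3, 4, 5, 6}
Tree: (single bag)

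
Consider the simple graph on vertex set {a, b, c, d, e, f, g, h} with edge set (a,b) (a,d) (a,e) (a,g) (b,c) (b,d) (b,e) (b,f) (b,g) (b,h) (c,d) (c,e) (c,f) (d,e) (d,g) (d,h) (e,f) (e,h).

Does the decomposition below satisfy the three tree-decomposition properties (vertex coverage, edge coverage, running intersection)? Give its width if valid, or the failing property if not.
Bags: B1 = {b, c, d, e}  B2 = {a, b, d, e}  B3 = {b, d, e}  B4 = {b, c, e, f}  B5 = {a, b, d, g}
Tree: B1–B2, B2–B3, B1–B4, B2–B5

A tree decomposition must satisfy three properties: every vertex lies in some bag; for every edge, both endpoints lie together in some bag; and for every vertex, the bags containing it form a connected subtree. Here vertex h appears in no bag, so the decomposition is invalid.

No — vertex h appears in no bag.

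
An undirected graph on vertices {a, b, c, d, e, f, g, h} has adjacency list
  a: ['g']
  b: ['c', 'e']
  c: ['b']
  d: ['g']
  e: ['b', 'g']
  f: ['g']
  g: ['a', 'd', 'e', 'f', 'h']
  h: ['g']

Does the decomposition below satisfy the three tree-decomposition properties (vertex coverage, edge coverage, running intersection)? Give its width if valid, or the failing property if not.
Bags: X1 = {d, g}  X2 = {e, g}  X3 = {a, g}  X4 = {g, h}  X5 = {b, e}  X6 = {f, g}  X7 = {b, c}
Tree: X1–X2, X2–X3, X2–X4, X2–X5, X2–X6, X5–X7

Yes; width 1.

Vertex coverage: the bags together contain {a, b, c, d, e, f, g, h}, the full vertex set. Edge coverage: each edge of G has both endpoints in at least one bag. Running intersection: for every vertex, the bags containing it form a connected subtree. All three properties hold, so this is a valid tree decomposition of width max|bag| − 1 = 1, and hence tw(G) ≤ 1.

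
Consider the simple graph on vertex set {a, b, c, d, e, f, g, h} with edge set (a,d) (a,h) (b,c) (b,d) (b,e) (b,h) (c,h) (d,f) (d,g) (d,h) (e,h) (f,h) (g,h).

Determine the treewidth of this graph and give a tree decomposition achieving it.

Each bag holds 3 vertices, so the decomposition has width 2, which upper-bounds the treewidth. Conversely, {d, g, h} is a clique of size 3, and the vertices of any clique must share a bag in every tree decomposition; so some bag has ≥ 3 vertices and tw(G) ≥ 2. Combining the bounds, tw(G) = 2.

Treewidth 2.
Bags: B1 = {a, d, h}  B2 = {d, f, h}  B3 = {b, d, h}  B4 = {b, c, h}  B5 = {d, g, h}  B6 = {b, e, h}
Tree: B1–B2, B2–B3, B3–B4, B2–B5, B4–B6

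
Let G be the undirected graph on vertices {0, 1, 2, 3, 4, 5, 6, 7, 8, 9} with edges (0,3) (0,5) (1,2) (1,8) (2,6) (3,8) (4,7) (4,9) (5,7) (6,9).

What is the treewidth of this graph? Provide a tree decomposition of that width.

Treewidth 2.
One such decomposition:
Bags: B1 = {1, 2, 6}  B2 = {1, 6, 8}  B3 = {3, 6, 8}  B4 = {0, 3, 6}  B5 = {0, 5, 6}  B6 = {5, 6, 7}  B7 = {4, 6, 7}  B8 = {4, 6, 9}
Tree: B1–B2, B2–B3, B3–B4, B4–B5, B5–B6, B6–B7, B7–B8

Every bag has size at most 3, so the width is 3 − 1 = 2 and tw(G) ≤ 2. Since 6–2–1–8–3–0–5–7–4–9–6 is a cycle in G, G is not acyclic. Forests are exactly the graphs of treewidth ≤ 1, so tw(G) ≥ 2. Hence tw(G) = 2 exactly.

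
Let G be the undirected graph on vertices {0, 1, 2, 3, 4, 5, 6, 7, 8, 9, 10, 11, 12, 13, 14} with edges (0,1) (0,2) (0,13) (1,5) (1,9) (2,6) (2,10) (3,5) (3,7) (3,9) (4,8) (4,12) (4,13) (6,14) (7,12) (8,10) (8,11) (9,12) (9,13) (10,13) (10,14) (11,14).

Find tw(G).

A width-3 tree decomposition is:
Bags: B1 = {2, 6, 11, 14}  B2 = {2, 10, 11, 14}  B3 = {2, 8, 10, 11}  B4 = {0, 2, 8, 10}  B5 = {0, 8, 10, 13}  B6 = {0, 4, 8, 13}  B7 = {0, 1, 4, 13}  B8 = {1, 4, 9, 13}  B9 = {1, 4, 9, 12}  B10 = {1, 5, 9, 12}  B11 = {3, 5, 9, 12}  B12 = {3, 5, 7, 12}
Tree: B1–B2, B2–B3, B3–B4, B4–B5, B5–B6, B6–B7, B7–B8, B8–B9, B9–B10, B10–B11, B11–B12
Each bag holds 4 vertices, so the decomposition has width 3, which upper-bounds the treewidth. For the lower bound: the 4 vertex sets {6,11,14}, {2}, {10}, {0,4,8,13} are disjoint, each induces a connected subgraph, and every pair is joined by at least one edge of G. Contracting each set to a single vertex therefore yields K_{4} as a minor, and since treewidth is minor-monotone, tw(G) ≥ tw(K_{4}) = 3. Combining the bounds, tw(G) = 3.

3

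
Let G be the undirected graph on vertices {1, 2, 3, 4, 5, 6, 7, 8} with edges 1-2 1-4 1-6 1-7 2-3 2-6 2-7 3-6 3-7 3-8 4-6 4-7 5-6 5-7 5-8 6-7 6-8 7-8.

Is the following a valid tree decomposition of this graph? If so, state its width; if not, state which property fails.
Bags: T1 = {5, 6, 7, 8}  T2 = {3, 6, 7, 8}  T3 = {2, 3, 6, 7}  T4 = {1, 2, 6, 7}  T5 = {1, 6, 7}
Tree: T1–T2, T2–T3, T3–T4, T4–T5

No — vertex 4 appears in no bag.

A tree decomposition must satisfy three properties: every vertex lies in some bag; for every edge, both endpoints lie together in some bag; and for every vertex, the bags containing it form a connected subtree. Here vertex 4 appears in no bag, so the decomposition is invalid.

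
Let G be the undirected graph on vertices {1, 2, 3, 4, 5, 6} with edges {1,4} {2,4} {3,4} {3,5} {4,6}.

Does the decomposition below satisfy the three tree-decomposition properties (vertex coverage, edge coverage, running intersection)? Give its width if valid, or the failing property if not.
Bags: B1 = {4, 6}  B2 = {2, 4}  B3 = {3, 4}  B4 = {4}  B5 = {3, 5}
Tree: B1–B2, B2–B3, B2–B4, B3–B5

A tree decomposition must satisfy three properties: every vertex lies in some bag; for every edge, both endpoints lie together in some bag; and for every vertex, the bags containing it form a connected subtree. Here vertex 1 appears in no bag, so the decomposition is invalid.

No — vertex 1 appears in no bag.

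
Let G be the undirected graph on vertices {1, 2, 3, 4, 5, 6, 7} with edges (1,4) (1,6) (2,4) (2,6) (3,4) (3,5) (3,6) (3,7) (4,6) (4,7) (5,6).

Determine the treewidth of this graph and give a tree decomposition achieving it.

Every bag has size at most 3, so the width is 3 − 1 = 2 and tw(G) ≤ 2. For the lower bound, the 3 vertices {1, 4, 6} are pairwise adjacent, and any tree decomposition puts a clique entirely inside one bag — forcing width ≥ 2. The upper and lower bounds meet at 2, so that is the treewidth.

Treewidth 2.
One optimal decomposition is:
Bags: B1 = {2, 4, 6}  B2 = {3, 4, 6}  B3 = {3, 4, 7}  B4 = {3, 5, 6}  B5 = {1, 4, 6}
Tree: B1–B2, B2–B3, B2–B4, B1–B5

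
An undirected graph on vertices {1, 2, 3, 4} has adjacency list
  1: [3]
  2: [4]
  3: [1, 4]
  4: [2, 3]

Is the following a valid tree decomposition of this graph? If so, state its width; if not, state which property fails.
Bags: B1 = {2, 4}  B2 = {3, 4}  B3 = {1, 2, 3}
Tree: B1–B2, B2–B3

No — bags containing vertex 2 are not connected in the tree.

A tree decomposition must satisfy three properties: every vertex lies in some bag; for every edge, both endpoints lie together in some bag; and for every vertex, the bags containing it form a connected subtree. Here bags containing vertex 2 are not connected in the tree, so the decomposition is invalid.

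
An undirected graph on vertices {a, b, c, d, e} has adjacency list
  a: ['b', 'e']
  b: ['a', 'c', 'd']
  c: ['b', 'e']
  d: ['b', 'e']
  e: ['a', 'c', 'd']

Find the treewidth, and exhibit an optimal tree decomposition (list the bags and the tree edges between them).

Treewidth 2.
One such decomposition:
Bags: B1 = {b, d, e}  B2 = {a, b, e}  B3 = {b, c, e}
Tree: B1–B2, B2–B3

Each bag holds 3 vertices, so the decomposition has width 2, which upper-bounds the treewidth. The edges d–e–a–b–d form a cycle, so G is not a tree and its treewidth is at least 2. The upper and lower bounds meet at 2, so that is the treewidth.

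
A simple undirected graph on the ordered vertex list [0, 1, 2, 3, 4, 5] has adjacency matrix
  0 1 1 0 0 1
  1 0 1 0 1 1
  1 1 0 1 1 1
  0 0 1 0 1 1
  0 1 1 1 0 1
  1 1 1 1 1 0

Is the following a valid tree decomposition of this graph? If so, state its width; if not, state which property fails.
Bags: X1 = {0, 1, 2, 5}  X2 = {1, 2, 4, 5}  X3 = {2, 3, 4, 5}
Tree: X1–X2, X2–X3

Checking the three conditions: (i) the bags cover all of {0, 1, 2, 3, 4, 5}; (ii) for each edge, some bag contains both endpoints; (iii) the bags containing any fixed vertex form a subtree. All hold, so the decomposition is valid with width 4 − 1 = 3.

Yes; width 3.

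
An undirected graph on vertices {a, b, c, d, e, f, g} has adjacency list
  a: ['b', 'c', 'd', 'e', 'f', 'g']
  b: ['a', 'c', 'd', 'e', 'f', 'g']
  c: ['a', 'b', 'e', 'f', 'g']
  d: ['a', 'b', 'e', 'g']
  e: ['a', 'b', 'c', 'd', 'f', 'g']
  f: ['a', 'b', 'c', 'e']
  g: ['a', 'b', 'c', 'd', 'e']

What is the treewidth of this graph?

A width-4 tree decomposition is:
Bags: B1 = {a, b, d, e, g}  B2 = {a, b, c, e, g}  B3 = {a, b, c, e, f}
Tree: B1–B2, B2–B3
Every bag has size at most 5, so the width is 5 − 1 = 4 and tw(G) ≤ 4. For the lower bound, the 5 vertices {a, b, d, e, g} are pairwise adjacent, and any tree decomposition puts a clique entirely inside one bag — forcing width ≥ 4. Therefore the treewidth is 4.

4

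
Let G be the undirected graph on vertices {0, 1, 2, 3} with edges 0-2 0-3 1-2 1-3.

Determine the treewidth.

2

A width-2 tree decomposition is:
Bags: B1 = {0, 1, 2}  B2 = {0, 1, 3}
Tree: B1–B2
The largest bag has 3 vertices, giving width 2; this decomposition certifies tw(G) ≤ 2. For the lower bound, G contains the cycle 1–2–0–3–1, so G is not a forest; only forests have treewidth ≤ 1, hence tw(G) ≥ 2. Combining the bounds, tw(G) = 2.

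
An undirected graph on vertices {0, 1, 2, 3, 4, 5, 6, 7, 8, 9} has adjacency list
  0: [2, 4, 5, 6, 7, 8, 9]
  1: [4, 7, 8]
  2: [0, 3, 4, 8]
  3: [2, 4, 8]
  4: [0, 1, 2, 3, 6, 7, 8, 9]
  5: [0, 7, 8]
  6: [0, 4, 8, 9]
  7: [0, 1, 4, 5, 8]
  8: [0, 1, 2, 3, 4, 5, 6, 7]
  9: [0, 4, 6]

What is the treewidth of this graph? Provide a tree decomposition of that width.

Treewidth 3.
One optimal decomposition is:
Bags: B1 = {0, 4, 7, 8}  B2 = {1, 4, 7, 8}  B3 = {0, 2, 4, 8}  B4 = {2, 3, 4, 8}  B5 = {0, 4, 6, 8}  B6 = {0, 4, 6, 9}  B7 = {0, 5, 7, 8}
Tree: B1–B2, B1–B3, B3–B4, B1–B5, B5–B6, B1–B7

The largest bag has 4 vertices, giving width 3; this decomposition certifies tw(G) ≤ 3. For the lower bound, the 4 vertices {0, 2, 4, 8} are pairwise adjacent, and any tree decomposition puts a clique entirely inside one bag — forcing width ≥ 3. Hence tw(G) = 3 exactly.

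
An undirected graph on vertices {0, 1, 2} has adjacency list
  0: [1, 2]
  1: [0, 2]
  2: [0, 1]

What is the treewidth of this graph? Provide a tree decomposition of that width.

A single bag containing all 3 vertices is trivially a valid decomposition of width 2. For the lower bound, the 3 vertices {0, 1, 2} are pairwise adjacent, and any tree decomposition puts a clique entirely inside one bag — forcing width ≥ 2. The upper and lower bounds meet at 2, so that is the treewidth.

Treewidth 2.
One optimal decomposition is:
Bags: B1 = {0, 1, 2}
Tree: (single bag)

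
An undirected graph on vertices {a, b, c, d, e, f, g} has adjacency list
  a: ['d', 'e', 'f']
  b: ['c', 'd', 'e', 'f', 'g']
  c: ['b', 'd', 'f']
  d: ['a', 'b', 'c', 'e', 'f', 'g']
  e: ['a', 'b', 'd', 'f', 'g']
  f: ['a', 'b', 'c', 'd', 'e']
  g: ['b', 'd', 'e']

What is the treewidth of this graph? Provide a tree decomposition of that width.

Every bag has size at most 4, so the width is 4 − 1 = 3 and tw(G) ≤ 3. Conversely, {b, d, e, g} is a clique of size 4, and the vertices of any clique must share a bag in every tree decomposition; so some bag has ≥ 4 vertices and tw(G) ≥ 3. Therefore the treewidth is 3.

Treewidth 3.
One such decomposition:
Bags: B1 = {b, d, e, f}  B2 = {a, d, e, f}  B3 = {b, c, d, f}  B4 = {b, d, e, g}
Tree: B1–B2, B1–B3, B1–B4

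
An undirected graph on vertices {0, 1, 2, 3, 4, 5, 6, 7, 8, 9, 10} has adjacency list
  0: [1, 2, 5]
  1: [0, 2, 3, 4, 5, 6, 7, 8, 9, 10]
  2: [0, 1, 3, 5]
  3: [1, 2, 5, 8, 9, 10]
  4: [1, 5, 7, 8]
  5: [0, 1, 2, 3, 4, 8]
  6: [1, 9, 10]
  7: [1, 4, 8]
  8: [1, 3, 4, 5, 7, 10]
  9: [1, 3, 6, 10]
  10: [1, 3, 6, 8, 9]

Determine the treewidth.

A width-3 tree decomposition is:
Bags: B1 = {1, 4, 7, 8}  B2 = {1, 4, 5, 8}  B3 = {1, 3, 5, 8}  B4 = {1, 2, 3, 5}  B5 = {1, 3, 8, 10}  B6 = {1, 3, 9, 10}  B7 = {1, 6, 9, 10}  B8 = {0, 1, 2, 5}
Tree: B1–B2, B2–B3, B3–B4, B3–B5, B5–B6, B6–B7, B4–B8
The largest bag has 4 vertices, giving width 3; this decomposition certifies tw(G) ≤ 3. Conversely, {0, 1, 2, 5} is a clique of size 4, and the vertices of any clique must share a bag in every tree decomposition; so some bag has ≥ 4 vertices and tw(G) ≥ 3. Combining the bounds, tw(G) = 3.

3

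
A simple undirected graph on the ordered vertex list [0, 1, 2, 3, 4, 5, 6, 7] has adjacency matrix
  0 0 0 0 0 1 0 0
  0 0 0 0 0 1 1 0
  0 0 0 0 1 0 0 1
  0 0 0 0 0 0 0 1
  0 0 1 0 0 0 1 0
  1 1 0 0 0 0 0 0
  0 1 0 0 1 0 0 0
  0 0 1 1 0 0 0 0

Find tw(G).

1

A width-1 tree decomposition is:
Bags: B1 = {3, 7}  B2 = {2, 7}  B3 = {2, 4}  B4 = {4, 6}  B5 = {1, 6}  B6 = {1, 5}  B7 = {0, 5}
Tree: B1–B2, B2–B3, B3–B4, B4–B5, B5–B6, B6–B7
Each bag holds 2 vertices, so the decomposition has width 1, which upper-bounds the treewidth. Any graph with an edge has treewidth ≥ 1, and G has the edge 3–7. Combining the bounds, tw(G) = 1.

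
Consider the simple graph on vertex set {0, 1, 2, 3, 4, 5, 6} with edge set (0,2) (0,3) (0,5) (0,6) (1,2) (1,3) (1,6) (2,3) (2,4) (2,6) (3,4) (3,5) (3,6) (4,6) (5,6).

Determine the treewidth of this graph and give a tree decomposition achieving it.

The largest bag has 4 vertices, giving width 3; this decomposition certifies tw(G) ≤ 3. On the other hand G contains the 4-clique {0, 2, 3, 6}. A clique must lie in a single bag of any decomposition, so no decomposition can have width below 3. Combining the bounds, tw(G) = 3.

Treewidth 3.
One such decomposition:
Bags: B1 = {2, 3, 4, 6}  B2 = {0, 2, 3, 6}  B3 = {0, 3, 5, 6}  B4 = {1, 2, 3, 6}
Tree: B1–B2, B2–B3, B2–B4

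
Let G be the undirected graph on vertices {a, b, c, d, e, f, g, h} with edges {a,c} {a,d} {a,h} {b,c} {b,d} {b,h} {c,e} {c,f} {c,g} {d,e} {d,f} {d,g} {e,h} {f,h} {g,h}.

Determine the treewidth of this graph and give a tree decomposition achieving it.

The largest bag has 4 vertices, giving width 3; this decomposition certifies tw(G) ≤ 3. For the lower bound: the 4 vertex sets {b,h}, {a,d}, {c}, {f} are disjoint, each induces a connected subgraph, and every pair is joined by at least one edge of G. Contracting each set to a single vertex therefore yields K_{4} as a minor, and since treewidth is minor-monotone, tw(G) ≥ tw(K_{4}) = 3. Combining the bounds, tw(G) = 3.

Treewidth 3.
One optimal decomposition is:
Bags: B1 = {b, c, d, h}  B2 = {a, c, d, h}  B3 = {c, d, f, h}  B4 = {c, d, e, h}  B5 = {c, d, g, h}
Tree: B1–B2, B2–B3, B3–B4, B4–B5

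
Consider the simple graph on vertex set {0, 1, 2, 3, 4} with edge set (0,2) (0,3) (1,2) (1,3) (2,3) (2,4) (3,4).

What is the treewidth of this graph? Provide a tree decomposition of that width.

Every bag has size at most 3, so the width is 3 − 1 = 2 and tw(G) ≤ 2. Conversely, {0, 2, 3} is a clique of size 3, and the vertices of any clique must share a bag in every tree decomposition; so some bag has ≥ 3 vertices and tw(G) ≥ 2. Combining the bounds, tw(G) = 2.

Treewidth 2.
One optimal decomposition is:
Bags: B1 = {2, 3, 4}  B2 = {1, 2, 3}  B3 = {0, 2, 3}
Tree: B1–B2, B1–B3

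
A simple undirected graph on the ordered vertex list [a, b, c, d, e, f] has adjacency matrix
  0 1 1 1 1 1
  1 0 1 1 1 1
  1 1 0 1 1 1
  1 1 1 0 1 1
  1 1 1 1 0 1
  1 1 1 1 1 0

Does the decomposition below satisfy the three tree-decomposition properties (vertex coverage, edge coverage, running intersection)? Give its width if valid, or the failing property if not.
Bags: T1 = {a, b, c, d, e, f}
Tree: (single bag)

Yes; width 5.

Vertex coverage: the bags together contain {a, b, c, d, e, f}, the full vertex set. Edge coverage: each edge of G has both endpoints in at least one bag. Running intersection: for every vertex, the bags containing it form a connected subtree. All three properties hold, so this is a valid tree decomposition of width max|bag| − 1 = 5, and hence tw(G) ≤ 5.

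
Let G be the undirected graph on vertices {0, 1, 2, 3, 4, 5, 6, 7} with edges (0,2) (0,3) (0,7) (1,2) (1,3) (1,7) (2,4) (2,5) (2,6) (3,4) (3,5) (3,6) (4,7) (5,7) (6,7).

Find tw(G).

A width-3 tree decomposition is:
Bags: B1 = {2, 3, 6, 7}  B2 = {2, 3, 5, 7}  B3 = {2, 3, 4, 7}  B4 = {0, 2, 3, 7}  B5 = {1, 2, 3, 7}
Tree: B1–B2, B2–B3, B3–B4, B4–B5
The largest bag has 4 vertices, giving width 3; this decomposition certifies tw(G) ≤ 3. For the lower bound: the 4 vertex sets {3,6}, {5,7}, {2}, {4} are disjoint, each induces a connected subgraph, and every pair is joined by at least one edge of G. Contracting each set to a single vertex therefore yields K_{4} as a minor, and since treewidth is minor-monotone, tw(G) ≥ tw(K_{4}) = 3. The upper and lower bounds meet at 3, so that is the treewidth.

3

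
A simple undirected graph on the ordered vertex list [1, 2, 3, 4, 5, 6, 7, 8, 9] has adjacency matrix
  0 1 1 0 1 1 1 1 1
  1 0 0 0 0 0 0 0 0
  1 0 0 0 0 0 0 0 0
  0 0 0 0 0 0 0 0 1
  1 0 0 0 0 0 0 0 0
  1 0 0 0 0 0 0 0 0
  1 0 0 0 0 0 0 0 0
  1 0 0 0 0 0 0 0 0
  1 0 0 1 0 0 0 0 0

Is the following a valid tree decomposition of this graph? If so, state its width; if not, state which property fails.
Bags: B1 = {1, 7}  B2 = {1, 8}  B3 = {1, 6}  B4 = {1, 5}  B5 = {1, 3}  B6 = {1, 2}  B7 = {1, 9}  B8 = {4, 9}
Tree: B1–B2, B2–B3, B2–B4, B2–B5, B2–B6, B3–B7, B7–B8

Yes; width 1.

Every vertex of G appears in some bag (union = {1, 2, 3, 4, 5, 6, 7, 8, 9}); every edge is covered by a bag; and for each vertex v the set of bags containing v is connected in the bag tree. The decomposition is therefore valid. The largest bag has 2 vertices, so the width is 1.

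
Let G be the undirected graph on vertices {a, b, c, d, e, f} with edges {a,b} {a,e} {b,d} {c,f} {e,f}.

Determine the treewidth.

1

A width-1 tree decomposition is:
Bags: B1 = {b, d}  B2 = {a, b}  B3 = {a, e}  B4 = {e, f}  B5 = {c, f}
Tree: B1–B2, B2–B3, B3–B4, B4–B5
The largest bag has 2 vertices, giving width 1; this decomposition certifies tw(G) ≤ 1. G has an edge, so its treewidth is at least 1. Combining the bounds, tw(G) = 1.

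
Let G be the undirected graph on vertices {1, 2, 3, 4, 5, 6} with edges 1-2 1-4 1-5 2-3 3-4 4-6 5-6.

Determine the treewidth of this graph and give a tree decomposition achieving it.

Each bag holds 3 vertices, so the decomposition has width 2, which upper-bounds the treewidth. The edges 3–2–1–4–3 form a cycle, so G is not a tree and its treewidth is at least 2. The upper and lower bounds meet at 2, so that is the treewidth.

Treewidth 2.
One optimal decomposition is:
Bags: B1 = {2, 3, 4}  B2 = {1, 2, 4}  B3 = {1, 4, 6}  B4 = {1, 5, 6}
Tree: B1–B2, B2–B3, B3–B4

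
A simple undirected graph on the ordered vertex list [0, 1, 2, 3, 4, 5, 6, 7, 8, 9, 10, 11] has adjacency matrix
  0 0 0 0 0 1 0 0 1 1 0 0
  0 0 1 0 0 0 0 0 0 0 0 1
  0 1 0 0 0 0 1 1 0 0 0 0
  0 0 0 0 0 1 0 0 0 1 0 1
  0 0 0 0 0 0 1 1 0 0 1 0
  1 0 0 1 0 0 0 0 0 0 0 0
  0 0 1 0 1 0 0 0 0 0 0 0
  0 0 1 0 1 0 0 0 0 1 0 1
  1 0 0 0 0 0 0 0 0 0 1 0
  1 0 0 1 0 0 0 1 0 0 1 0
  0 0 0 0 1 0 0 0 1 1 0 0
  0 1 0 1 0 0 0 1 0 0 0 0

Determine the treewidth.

A width-3 tree decomposition is:
Bags: B1 = {1, 2, 6, 11}  B2 = {2, 6, 7, 11}  B3 = {4, 6, 7, 11}  B4 = {3, 4, 7, 11}  B5 = {3, 4, 7, 9}  B6 = {3, 4, 9, 10}  B7 = {3, 5, 9, 10}  B8 = {0, 5, 9, 10}  B9 = {0, 5, 8, 10}
Tree: B1–B2, B2–B3, B3–B4, B4–B5, B5–B6, B6–B7, B7–B8, B8–B9
Each bag holds 4 vertices, so the decomposition has width 3, which upper-bounds the treewidth. For the lower bound: the 4 vertex sets {1,2,6}, {11}, {7}, {3,4,9,10} are disjoint, each induces a connected subgraph, and every pair is joined by at least one edge of G. Contracting each set to a single vertex therefore yields K_{4} as a minor, and since treewidth is minor-monotone, tw(G) ≥ tw(K_{4}) = 3. Combining the bounds, tw(G) = 3.

3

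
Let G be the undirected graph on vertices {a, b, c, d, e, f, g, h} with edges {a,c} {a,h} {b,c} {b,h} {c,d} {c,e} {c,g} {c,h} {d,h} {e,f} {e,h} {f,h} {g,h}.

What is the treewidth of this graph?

2

A width-2 tree decomposition is:
Bags: B1 = {e, f, h}  B2 = {c, e, h}  B3 = {a, c, h}  B4 = {c, g, h}  B5 = {b, c, h}  B6 = {c, d, h}
Tree: B1–B2, B2–B3, B2–B4, B2–B5, B3–B6
Each bag holds 3 vertices, so the decomposition has width 2, which upper-bounds the treewidth. For the lower bound, the 3 vertices {c, d, h} are pairwise adjacent, and any tree decomposition puts a clique entirely inside one bag — forcing width ≥ 2. Hence tw(G) = 2 exactly.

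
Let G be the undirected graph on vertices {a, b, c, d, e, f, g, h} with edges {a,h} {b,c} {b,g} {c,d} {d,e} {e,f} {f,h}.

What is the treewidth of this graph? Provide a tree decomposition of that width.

Treewidth 1.
One optimal decomposition is:
Bags: B1 = {a, h}  B2 = {f, h}  B3 = {e, f}  B4 = {d, e}  B5 = {c, d}  B6 = {b, c}  B7 = {b, g}
Tree: B1–B2, B2–B3, B3–B4, B4–B5, B5–B6, B6–B7

Each bag holds 2 vertices, so the decomposition has width 1, which upper-bounds the treewidth. Any graph with an edge has treewidth ≥ 1, and G has the edge a–h. Therefore the treewidth is 1.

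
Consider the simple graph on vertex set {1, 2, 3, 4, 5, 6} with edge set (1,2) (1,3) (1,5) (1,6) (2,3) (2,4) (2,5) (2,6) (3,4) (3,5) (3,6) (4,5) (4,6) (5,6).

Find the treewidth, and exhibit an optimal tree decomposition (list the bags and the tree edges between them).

Each bag holds 5 vertices, so the decomposition has width 4, which upper-bounds the treewidth. On the other hand G contains the 5-clique {1, 2, 3, 5, 6}. A clique must lie in a single bag of any decomposition, so no decomposition can have width below 4. Combining the bounds, tw(G) = 4.

Treewidth 4.
Bags: B1 = {1, 2, 3, 5, 6}  B2 = {2, 3, 4, 5, 6}
Tree: B1–B2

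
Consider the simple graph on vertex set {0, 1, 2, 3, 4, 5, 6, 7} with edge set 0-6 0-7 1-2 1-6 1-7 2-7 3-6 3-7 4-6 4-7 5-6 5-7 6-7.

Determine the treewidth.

2

A width-2 tree decomposition is:
Bags: B1 = {3, 6, 7}  B2 = {1, 6, 7}  B3 = {5, 6, 7}  B4 = {1, 2, 7}  B5 = {4, 6, 7}  B6 = {0, 6, 7}
Tree: B1–B2, B2–B3, B2–B4, B2–B5, B5–B6
The largest bag has 3 vertices, giving width 2; this decomposition certifies tw(G) ≤ 2. On the other hand G contains the 3-clique {1, 2, 7}. A clique must lie in a single bag of any decomposition, so no decomposition can have width below 2. Therefore the treewidth is 2.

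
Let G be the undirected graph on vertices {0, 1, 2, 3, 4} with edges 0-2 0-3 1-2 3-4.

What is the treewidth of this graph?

1

A width-1 tree decomposition is:
Bags: B1 = {3, 4}  B2 = {0, 3}  B3 = {0, 2}  B4 = {1, 2}
Tree: B1–B2, B2–B3, B3–B4
Each bag holds 2 vertices, so the decomposition has width 1, which upper-bounds the treewidth. G has an edge, so its treewidth is at least 1. Combining the bounds, tw(G) = 1.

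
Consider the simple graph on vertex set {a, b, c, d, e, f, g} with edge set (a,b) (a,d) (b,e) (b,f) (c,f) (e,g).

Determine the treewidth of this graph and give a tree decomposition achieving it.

Treewidth 1.
One such decomposition:
Bags: B1 = {b, e}  B2 = {b, f}  B3 = {c, f}  B4 = {e, g}  B5 = {a, b}  B6 = {a, d}
Tree: B1–B2, B2–B3, B1–B4, B2–B5, B5–B6

Every bag has size at most 2, so the width is 2 − 1 = 1 and tw(G) ≤ 1. G has an edge, so its treewidth is at least 1. Therefore the treewidth is 1.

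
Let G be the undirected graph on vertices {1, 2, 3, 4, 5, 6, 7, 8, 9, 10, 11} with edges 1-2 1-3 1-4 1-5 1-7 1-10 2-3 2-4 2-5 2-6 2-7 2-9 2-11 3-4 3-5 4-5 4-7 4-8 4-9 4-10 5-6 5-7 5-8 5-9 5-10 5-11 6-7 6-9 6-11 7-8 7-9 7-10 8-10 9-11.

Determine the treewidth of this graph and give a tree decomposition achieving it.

Treewidth 4.
One such decomposition:
Bags: B1 = {2, 5, 6, 7, 9}  B2 = {2, 4, 5, 7, 9}  B3 = {1, 2, 4, 5, 7}  B4 = {1, 4, 5, 7, 10}  B5 = {1, 2, 3, 4, 5}  B6 = {2, 5, 6, 9, 11}  B7 = {4, 5, 7, 8, 10}
Tree: B1–B2, B2–B3, B3–B4, B3–B5, B1–B6, B4–B7

The largest bag has 5 vertices, giving width 4; this decomposition certifies tw(G) ≤ 4. Conversely, {4, 5, 7, 8, 10} is a clique of size 5, and the vertices of any clique must share a bag in every tree decomposition; so some bag has ≥ 5 vertices and tw(G) ≥ 4. Hence tw(G) = 4 exactly.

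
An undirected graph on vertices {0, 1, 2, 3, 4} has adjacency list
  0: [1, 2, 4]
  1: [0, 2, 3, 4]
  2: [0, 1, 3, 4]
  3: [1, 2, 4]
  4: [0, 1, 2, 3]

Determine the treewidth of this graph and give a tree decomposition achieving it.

Treewidth 3.
One such decomposition:
Bags: B1 = {1, 2, 3, 4}  B2 = {0, 1, 2, 4}
Tree: B1–B2

Each bag holds 4 vertices, so the decomposition has width 3, which upper-bounds the treewidth. On the other hand G contains the 4-clique {0, 1, 2, 4}. A clique must lie in a single bag of any decomposition, so no decomposition can have width below 3. Hence tw(G) = 3 exactly.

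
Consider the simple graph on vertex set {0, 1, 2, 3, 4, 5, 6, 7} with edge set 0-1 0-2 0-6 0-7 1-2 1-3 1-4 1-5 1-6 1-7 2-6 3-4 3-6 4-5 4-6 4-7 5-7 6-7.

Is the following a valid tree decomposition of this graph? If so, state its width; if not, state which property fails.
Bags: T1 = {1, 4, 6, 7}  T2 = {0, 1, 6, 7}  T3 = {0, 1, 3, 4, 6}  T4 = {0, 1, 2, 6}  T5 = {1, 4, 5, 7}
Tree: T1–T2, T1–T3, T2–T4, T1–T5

No — bags containing vertex 0 are not connected in the tree.

A tree decomposition must satisfy three properties: every vertex lies in some bag; for every edge, both endpoints lie together in some bag; and for every vertex, the bags containing it form a connected subtree. Here bags containing vertex 0 are not connected in the tree, so the decomposition is invalid.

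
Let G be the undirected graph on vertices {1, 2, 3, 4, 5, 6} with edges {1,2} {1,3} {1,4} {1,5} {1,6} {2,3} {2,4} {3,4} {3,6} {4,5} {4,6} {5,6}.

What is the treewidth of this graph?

A width-3 tree decomposition is:
Bags: B1 = {1, 3, 4, 6}  B2 = {1, 4, 5, 6}  B3 = {1, 2, 3, 4}
Tree: B1–B2, B1–B3
Each bag holds 4 vertices, so the decomposition has width 3, which upper-bounds the treewidth. For the lower bound, the 4 vertices {1, 2, 3, 4} are pairwise adjacent, and any tree decomposition puts a clique entirely inside one bag — forcing width ≥ 3. Combining the bounds, tw(G) = 3.

3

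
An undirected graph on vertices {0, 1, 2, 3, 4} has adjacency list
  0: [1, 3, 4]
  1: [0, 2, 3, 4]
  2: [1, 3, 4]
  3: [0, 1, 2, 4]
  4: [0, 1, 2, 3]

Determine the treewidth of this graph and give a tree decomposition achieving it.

Every bag has size at most 4, so the width is 4 − 1 = 3 and tw(G) ≤ 3. For the lower bound, the 4 vertices {0, 1, 3, 4} are pairwise adjacent, and any tree decomposition puts a clique entirely inside one bag — forcing width ≥ 3. The upper and lower bounds meet at 3, so that is the treewidth.

Treewidth 3.
One optimal decomposition is:
Bags: B1 = {0, 1, 3, 4}  B2 = {1, 2, 3, 4}
Tree: B1–B2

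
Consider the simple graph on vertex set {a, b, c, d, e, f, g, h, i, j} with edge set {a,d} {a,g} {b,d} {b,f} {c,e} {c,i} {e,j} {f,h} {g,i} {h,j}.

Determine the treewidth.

2

A width-2 tree decomposition is:
Bags: B1 = {c, g, i}  B2 = {a, c, g}  B3 = {a, c, d}  B4 = {b, c, d}  B5 = {b, c, f}  B6 = {c, f, h}  B7 = {c, h, j}  B8 = {c, e, j}
Tree: B1–B2, B2–B3, B3–B4, B4–B5, B5–B6, B6–B7, B7–B8
Each bag holds 3 vertices, so the decomposition has width 2, which upper-bounds the treewidth. The edges c–i–g–a–d–b–f–h–j–e–c form a cycle, so G is not a tree and its treewidth is at least 2. Combining the bounds, tw(G) = 2.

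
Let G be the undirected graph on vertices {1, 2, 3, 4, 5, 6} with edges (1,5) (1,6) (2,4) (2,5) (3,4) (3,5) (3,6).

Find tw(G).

A width-2 tree decomposition is:
Bags: B1 = {1, 3, 6}  B2 = {1, 3, 5}  B3 = {3, 4, 5}  B4 = {2, 4, 5}
Tree: B1–B2, B2–B3, B3–B4
Each bag holds 3 vertices, so the decomposition has width 2, which upper-bounds the treewidth. For the lower bound, G contains the cycle 6–1–5–3–6, so G is not a forest; only forests have treewidth ≤ 1, hence tw(G) ≥ 2. Combining the bounds, tw(G) = 2.

2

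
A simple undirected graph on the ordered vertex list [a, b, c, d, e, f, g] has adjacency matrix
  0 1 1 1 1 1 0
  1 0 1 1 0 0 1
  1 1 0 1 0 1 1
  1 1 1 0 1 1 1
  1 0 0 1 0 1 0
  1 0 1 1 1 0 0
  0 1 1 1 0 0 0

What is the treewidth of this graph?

3

A width-3 tree decomposition is:
Bags: B1 = {a, c, d, f}  B2 = {a, b, c, d}  B3 = {b, c, d, g}  B4 = {a, d, e, f}
Tree: B1–B2, B2–B3, B1–B4
Every bag has size at most 4, so the width is 4 − 1 = 3 and tw(G) ≤ 3. Conversely, {a, d, e, f} is a clique of size 4, and the vertices of any clique must share a bag in every tree decomposition; so some bag has ≥ 4 vertices and tw(G) ≥ 3. The upper and lower bounds meet at 3, so that is the treewidth.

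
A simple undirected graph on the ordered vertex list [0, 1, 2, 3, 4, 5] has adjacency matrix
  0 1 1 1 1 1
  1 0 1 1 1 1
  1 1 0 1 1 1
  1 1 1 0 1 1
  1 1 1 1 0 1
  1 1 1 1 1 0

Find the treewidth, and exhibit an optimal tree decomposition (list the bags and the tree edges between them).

A single bag containing all 6 vertices is trivially a valid decomposition of width 5. Conversely, {0, 1, 2, 3, 4, 5} is a clique of size 6, and the vertices of any clique must share a bag in every tree decomposition; so some bag has ≥ 6 vertices and tw(G) ≥ 5. Hence tw(G) = 5 exactly.

Treewidth 5.
One such decomposition:
Bags: B1 = {0, 1, 2, 3, 4, 5}
Tree: (single bag)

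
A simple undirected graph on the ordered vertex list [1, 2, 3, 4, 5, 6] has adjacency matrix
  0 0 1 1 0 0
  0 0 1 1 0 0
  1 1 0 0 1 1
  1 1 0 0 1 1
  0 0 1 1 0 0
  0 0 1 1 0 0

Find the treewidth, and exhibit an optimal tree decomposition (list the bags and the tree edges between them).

Every bag has size at most 3, so the width is 3 − 1 = 2 and tw(G) ≤ 2. Since 4–5–3–6–4 is a cycle in G, G is not acyclic. Forests are exactly the graphs of treewidth ≤ 1, so tw(G) ≥ 2. Hence tw(G) = 2 exactly.

Treewidth 2.
One such decomposition:
Bags: B1 = {3, 4, 5}  B2 = {3, 4, 6}  B3 = {1, 3, 4}  B4 = {2, 3, 4}
Tree: B1–B2, B2–B3, B3–B4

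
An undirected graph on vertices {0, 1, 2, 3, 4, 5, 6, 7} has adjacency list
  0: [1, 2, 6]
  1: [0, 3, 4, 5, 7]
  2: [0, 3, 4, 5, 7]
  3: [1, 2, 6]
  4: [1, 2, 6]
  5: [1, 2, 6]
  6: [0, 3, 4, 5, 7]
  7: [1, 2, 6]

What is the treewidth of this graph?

3

A width-3 tree decomposition is:
Bags: B1 = {1, 2, 6, 7}  B2 = {1, 2, 4, 6}  B3 = {0, 1, 2, 6}  B4 = {1, 2, 3, 6}  B5 = {1, 2, 5, 6}
Tree: B1–B2, B2–B3, B3–B4, B4–B5
Every bag has size at most 4, so the width is 4 − 1 = 3 and tw(G) ≤ 3. For the lower bound: the 4 vertex sets {1,7}, {2,4}, {6}, {0} are disjoint, each induces a connected subgraph, and every pair is joined by at least one edge of G. Contracting each set to a single vertex therefore yields K_{4} as a minor, and since treewidth is minor-monotone, tw(G) ≥ tw(K_{4}) = 3. Hence tw(G) = 3 exactly.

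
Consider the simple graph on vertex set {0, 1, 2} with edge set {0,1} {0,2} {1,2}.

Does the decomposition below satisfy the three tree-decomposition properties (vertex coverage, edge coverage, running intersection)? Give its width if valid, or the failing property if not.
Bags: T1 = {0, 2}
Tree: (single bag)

A tree decomposition must satisfy three properties: every vertex lies in some bag; for every edge, both endpoints lie together in some bag; and for every vertex, the bags containing it form a connected subtree. Here vertex 1 appears in no bag, so the decomposition is invalid.

No — vertex 1 appears in no bag.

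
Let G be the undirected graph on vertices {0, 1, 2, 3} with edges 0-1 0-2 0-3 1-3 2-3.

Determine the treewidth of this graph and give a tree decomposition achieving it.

The largest bag has 3 vertices, giving width 2; this decomposition certifies tw(G) ≤ 2. For the lower bound, the 3 vertices {0, 1, 3} are pairwise adjacent, and any tree decomposition puts a clique entirely inside one bag — forcing width ≥ 2. Hence tw(G) = 2 exactly.

Treewidth 2.
Bags: B1 = {0, 1, 3}  B2 = {0, 2, 3}
Tree: B1–B2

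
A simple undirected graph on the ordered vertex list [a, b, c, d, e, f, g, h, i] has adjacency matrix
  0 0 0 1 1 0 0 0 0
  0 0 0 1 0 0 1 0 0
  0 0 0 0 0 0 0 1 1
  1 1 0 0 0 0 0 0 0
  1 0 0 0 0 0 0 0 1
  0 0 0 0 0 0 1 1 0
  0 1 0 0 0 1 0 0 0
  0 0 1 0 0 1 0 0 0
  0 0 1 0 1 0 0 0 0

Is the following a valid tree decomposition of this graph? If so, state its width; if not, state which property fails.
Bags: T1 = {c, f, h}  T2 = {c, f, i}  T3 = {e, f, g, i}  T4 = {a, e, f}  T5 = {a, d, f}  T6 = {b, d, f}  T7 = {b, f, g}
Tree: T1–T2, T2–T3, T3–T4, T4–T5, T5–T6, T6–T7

A tree decomposition must satisfy three properties: every vertex lies in some bag; for every edge, both endpoints lie together in some bag; and for every vertex, the bags containing it form a connected subtree. Here bags containing vertex g are not connected in the tree, so the decomposition is invalid.

No — bags containing vertex g are not connected in the tree.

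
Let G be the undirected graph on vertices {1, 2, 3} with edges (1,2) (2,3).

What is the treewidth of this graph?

A width-1 tree decomposition is:
Bags: B1 = {1, 2}  B2 = {2, 3}
Tree: B1–B2
The largest bag has 2 vertices, giving width 1; this decomposition certifies tw(G) ≤ 1. Any graph with an edge has treewidth ≥ 1, and G has the edge 2–1. Combining the bounds, tw(G) = 1.

1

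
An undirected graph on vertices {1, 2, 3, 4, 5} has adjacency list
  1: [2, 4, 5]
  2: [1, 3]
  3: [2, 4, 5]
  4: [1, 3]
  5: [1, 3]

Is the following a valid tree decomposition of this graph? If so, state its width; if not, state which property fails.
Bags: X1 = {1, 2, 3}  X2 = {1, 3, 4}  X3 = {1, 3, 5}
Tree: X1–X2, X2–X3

Checking the three conditions: (i) the bags cover all of {1, 2, 3, 4, 5}; (ii) for each edge, some bag contains both endpoints; (iii) the bags containing any fixed vertex form a subtree. All hold, so the decomposition is valid with width 3 − 1 = 2.

Yes; width 2.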